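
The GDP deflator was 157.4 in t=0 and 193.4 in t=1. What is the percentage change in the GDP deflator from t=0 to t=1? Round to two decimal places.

22.87%

Change = (193.4 − 157.4) / 157.4 × 100
       = 36.0 / 157.4 × 100 = 22.8717%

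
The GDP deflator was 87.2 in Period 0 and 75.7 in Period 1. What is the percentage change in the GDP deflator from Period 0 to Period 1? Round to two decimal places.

Change = (75.7 − 87.2) / 87.2 × 100
       = -11.5 / 87.2 × 100 = -13.1881%

-13.19%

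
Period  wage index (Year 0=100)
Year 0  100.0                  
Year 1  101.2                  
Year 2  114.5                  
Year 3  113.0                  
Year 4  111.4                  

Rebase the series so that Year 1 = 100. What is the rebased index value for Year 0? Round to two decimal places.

98.81

Rebased(Year 0) = 100.0 / 101.2 × 100 = 98.8142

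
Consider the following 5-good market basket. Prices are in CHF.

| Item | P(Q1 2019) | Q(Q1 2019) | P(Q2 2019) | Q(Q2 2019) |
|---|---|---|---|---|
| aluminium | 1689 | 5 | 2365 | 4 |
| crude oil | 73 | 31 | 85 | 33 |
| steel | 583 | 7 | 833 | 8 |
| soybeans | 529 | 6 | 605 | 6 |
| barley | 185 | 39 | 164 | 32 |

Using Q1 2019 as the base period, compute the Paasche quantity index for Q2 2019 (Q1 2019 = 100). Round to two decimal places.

Paasche quantity index uses current-period prices as weights.
ΣP(Q2 2019)·Q(Q2 2019) = 2365×4 + 85×33 + 833×8 + 605×6 + 164×32 = 9460 + 2805 + 6664 + 3630 + 5248 = 27807
ΣP(Q2 2019)·Q(Q1 2019) = 2365×5 + 85×31 + 833×7 + 605×6 + 164×39 = 11825 + 2635 + 5831 + 3630 + 6396 = 30317
Index = 27807 / 30317 × 100 = 91.7208

91.72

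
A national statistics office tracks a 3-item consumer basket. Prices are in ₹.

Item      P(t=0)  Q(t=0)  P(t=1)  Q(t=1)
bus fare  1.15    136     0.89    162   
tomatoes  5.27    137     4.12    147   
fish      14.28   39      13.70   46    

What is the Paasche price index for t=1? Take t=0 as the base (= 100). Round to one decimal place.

85.3

Paasche price index uses current-period quantities as weights.
ΣP(t=1)·Q(t=1) = 0.89×162 + 4.12×147 + 13.70×46 = 144.18 + 605.64 + 630.2 = 1380.02
ΣP(t=0)·Q(t=1) = 1.15×162 + 5.27×147 + 14.28×46 = 186.3 + 774.69 + 656.88 = 1617.87
Index = 1380.02 / 1617.87 × 100 = 85.2986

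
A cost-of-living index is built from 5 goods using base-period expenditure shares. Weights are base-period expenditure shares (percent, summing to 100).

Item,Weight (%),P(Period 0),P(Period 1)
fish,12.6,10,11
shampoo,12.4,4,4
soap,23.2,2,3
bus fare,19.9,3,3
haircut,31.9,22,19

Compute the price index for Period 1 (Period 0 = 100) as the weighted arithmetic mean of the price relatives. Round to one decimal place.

108.5

fish: 12.6 × (11/10) = 12.6 × 1.100000 = 13.8600
shampoo: 12.4 × (4/4) = 12.4 × 1.000000 = 12.4000
soap: 23.2 × (3/2) = 23.2 × 1.500000 = 34.8000
bus fare: 19.9 × (3/3) = 19.9 × 1.000000 = 19.9000
haircut: 31.9 × (19/22) = 31.9 × 0.863636 = 27.5500
Index = Σ wᵢ·(p₁ᵢ/p₀ᵢ) = 13.8600 + 12.4000 + 34.8000 + 19.9000 + 27.5500 = 108.5100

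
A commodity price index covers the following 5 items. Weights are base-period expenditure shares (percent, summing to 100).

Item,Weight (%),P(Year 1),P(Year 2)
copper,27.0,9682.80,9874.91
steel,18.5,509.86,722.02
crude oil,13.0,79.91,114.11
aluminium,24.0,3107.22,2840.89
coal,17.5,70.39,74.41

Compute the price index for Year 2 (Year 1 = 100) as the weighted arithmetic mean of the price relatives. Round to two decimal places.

copper: 27.0 × (9874.91/9682.80) = 27.0 × 1.019840 = 27.5357
steel: 18.5 × (722.02/509.86) = 18.5 × 1.416114 = 26.1981
crude oil: 13.0 × (114.11/79.91) = 13.0 × 1.427981 = 18.5638
aluminium: 24.0 × (2840.89/3107.22) = 24.0 × 0.914287 = 21.9429
coal: 17.5 × (74.41/70.39) = 17.5 × 1.057110 = 18.4994
Index = Σ wᵢ·(p₁ᵢ/p₀ᵢ) = 27.5357 + 26.1981 + 18.5638 + 21.9429 + 18.4994 = 112.7399

112.74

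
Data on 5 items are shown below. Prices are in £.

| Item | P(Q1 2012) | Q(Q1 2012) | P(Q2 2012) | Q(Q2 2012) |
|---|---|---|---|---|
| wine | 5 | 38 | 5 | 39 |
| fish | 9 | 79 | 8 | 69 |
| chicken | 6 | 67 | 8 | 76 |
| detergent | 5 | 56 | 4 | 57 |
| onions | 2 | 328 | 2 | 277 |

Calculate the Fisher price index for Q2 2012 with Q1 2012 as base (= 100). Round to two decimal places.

100.59

Laspeyres component (base-period weights):
ΣP(Q2 2012)Q(Q1 2012) = 5×38 + 8×79 + 8×67 + 4×56 + 2×328 = 190 + 632 + 536 + 224 + 656 = 2238
ΣP(Q1 2012)Q(Q1 2012) = 5×38 + 9×79 + 6×67 + 5×56 + 2×328 = 190 + 711 + 402 + 280 + 656 = 2239
L = 2238 / 2239 × 100 = 99.9553
Paasche component (current-period weights):
ΣP(Q2 2012)Q(Q2 2012) = 5×39 + 8×69 + 8×76 + 4×57 + 2×277 = 195 + 552 + 608 + 228 + 554 = 2137
ΣP(Q1 2012)Q(Q2 2012) = 5×39 + 9×69 + 6×76 + 5×57 + 2×277 = 195 + 621 + 456 + 285 + 554 = 2111
P = 2137 / 2111 × 100 = 101.2316
Fisher = √(L × P) = √(99.9553 × 101.2316) = 100.5915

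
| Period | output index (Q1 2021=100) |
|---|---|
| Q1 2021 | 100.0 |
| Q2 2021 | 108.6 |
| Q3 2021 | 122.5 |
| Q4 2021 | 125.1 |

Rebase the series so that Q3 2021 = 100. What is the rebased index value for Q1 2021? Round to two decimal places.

81.63

Rebased(Q1 2021) = 100.0 / 122.5 × 100 = 81.6327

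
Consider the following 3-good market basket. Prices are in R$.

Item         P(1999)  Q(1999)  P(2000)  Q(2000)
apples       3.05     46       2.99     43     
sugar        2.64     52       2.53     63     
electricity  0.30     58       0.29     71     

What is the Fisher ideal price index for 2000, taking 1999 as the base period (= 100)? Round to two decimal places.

96.86

Laspeyres component (base-period weights):
ΣP(2000)Q(1999) = 2.99×46 + 2.53×52 + 0.29×58 = 137.54 + 131.56 + 16.82 = 285.92
ΣP(1999)Q(1999) = 3.05×46 + 2.64×52 + 0.30×58 = 140.3 + 137.28 + 17.4 = 294.98
L = 285.92 / 294.98 × 100 = 96.9286
Paasche component (current-period weights):
ΣP(2000)Q(2000) = 2.99×43 + 2.53×63 + 0.29×71 = 128.57 + 159.39 + 20.59 = 308.55
ΣP(1999)Q(2000) = 3.05×43 + 2.64×63 + 0.30×71 = 131.15 + 166.32 + 21.3 = 318.77
P = 308.55 / 318.77 × 100 = 96.7939
Fisher = √(L × P) = √(96.9286 × 96.7939) = 96.8612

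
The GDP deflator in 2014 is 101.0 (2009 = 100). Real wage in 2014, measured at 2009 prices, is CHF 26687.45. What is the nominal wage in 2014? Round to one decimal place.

26954.3

Nominal = Real × (Index/100) = 26687.45 × (101.0/100)
        = 26687.45 × 1.010 = 26954.3245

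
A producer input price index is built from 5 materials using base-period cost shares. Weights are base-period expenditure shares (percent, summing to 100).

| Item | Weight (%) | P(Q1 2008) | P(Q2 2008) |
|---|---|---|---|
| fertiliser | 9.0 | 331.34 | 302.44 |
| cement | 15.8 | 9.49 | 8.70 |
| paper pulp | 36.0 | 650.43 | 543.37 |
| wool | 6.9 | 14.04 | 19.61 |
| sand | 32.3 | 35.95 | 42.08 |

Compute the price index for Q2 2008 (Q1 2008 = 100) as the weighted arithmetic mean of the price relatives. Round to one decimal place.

100.2

fertiliser: 9.0 × (302.44/331.34) = 9.0 × 0.912778 = 8.2150
cement: 15.8 × (8.70/9.49) = 15.8 × 0.916754 = 14.4847
paper pulp: 36.0 × (543.37/650.43) = 36.0 × 0.835401 = 30.0744
wool: 6.9 × (19.61/14.04) = 6.9 × 1.396724 = 9.6374
sand: 32.3 × (42.08/35.95) = 32.3 × 1.170515 = 37.8076
Index = Σ wᵢ·(p₁ᵢ/p₀ᵢ) = 8.2150 + 14.4847 + 30.0744 + 9.6374 + 37.8076 = 100.2192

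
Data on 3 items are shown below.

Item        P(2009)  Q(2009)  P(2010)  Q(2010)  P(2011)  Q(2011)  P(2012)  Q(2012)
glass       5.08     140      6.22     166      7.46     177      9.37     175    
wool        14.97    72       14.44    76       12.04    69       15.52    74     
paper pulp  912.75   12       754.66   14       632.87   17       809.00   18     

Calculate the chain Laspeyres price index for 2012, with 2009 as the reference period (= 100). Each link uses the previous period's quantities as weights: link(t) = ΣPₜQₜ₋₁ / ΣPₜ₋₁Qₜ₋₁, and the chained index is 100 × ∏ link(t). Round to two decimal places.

95.33

Link 2009→2010:
ΣP(2010)Q(2009) = 6.22×140 + 14.44×72 + 754.66×12 = 870.8 + 1039.68 + 9055.92 = 10966.4
ΣP(2009)Q(2009) = 5.08×140 + 14.97×72 + 912.75×12 = 711.2 + 1077.84 + 10953 = 12742.04
link = 10966.4/12742.04 = 0.860647
Link 2010→2011:
ΣP(2011)Q(2010) = 7.46×166 + 12.04×76 + 632.87×14 = 1238.36 + 915.04 + 8860.18 = 11013.58
ΣP(2010)Q(2010) = 6.22×166 + 14.44×76 + 754.66×14 = 1032.52 + 1097.44 + 10565.24 = 12695.2
link = 11013.58/12695.2 = 0.867539
Link 2011→2012:
ΣP(2012)Q(2011) = 9.37×177 + 15.52×69 + 809.00×17 = 1658.49 + 1070.88 + 13753 = 16482.37
ΣP(2011)Q(2011) = 7.46×177 + 12.04×69 + 632.87×17 = 1320.42 + 830.76 + 10758.79 = 12909.97
link = 16482.37/12909.97 = 1.276716
Chained index = 100 × 0.860647 × 0.867539 × 1.276716 = 95.3254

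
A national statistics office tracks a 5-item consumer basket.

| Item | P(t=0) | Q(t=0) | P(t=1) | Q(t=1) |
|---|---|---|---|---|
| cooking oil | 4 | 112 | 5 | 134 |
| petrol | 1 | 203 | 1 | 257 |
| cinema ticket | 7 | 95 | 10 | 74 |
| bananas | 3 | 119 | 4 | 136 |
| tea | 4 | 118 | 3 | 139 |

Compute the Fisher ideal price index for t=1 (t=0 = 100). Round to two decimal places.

117.03

Laspeyres component (base-period weights):
ΣP(t=1)Q(t=0) = 5×112 + 1×203 + 10×95 + 4×119 + 3×118 = 560 + 203 + 950 + 476 + 354 = 2543
ΣP(t=0)Q(t=0) = 4×112 + 1×203 + 7×95 + 3×119 + 4×118 = 448 + 203 + 665 + 357 + 472 = 2145
L = 2543 / 2145 × 100 = 118.5548
Paasche component (current-period weights):
ΣP(t=1)Q(t=1) = 5×134 + 1×257 + 10×74 + 4×136 + 3×139 = 670 + 257 + 740 + 544 + 417 = 2628
ΣP(t=0)Q(t=1) = 4×134 + 1×257 + 7×74 + 3×136 + 4×139 = 536 + 257 + 518 + 408 + 556 = 2275
P = 2628 / 2275 × 100 = 115.5165
Fisher = √(L × P) = √(118.5548 × 115.5165) = 117.0258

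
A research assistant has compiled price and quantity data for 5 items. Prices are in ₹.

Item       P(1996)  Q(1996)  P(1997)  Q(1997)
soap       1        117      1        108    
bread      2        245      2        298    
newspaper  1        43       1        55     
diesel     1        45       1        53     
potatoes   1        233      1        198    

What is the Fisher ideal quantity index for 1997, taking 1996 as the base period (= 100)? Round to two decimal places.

108.84

Laspeyres component (base-period weights):
ΣP(1996)Q(1997) = 1×108 + 2×298 + 1×55 + 1×53 + 1×198 = 108 + 596 + 55 + 53 + 198 = 1010
ΣP(1996)Q(1996) = 1×117 + 2×245 + 1×43 + 1×45 + 1×233 = 117 + 490 + 43 + 45 + 233 = 928
L = 1010 / 928 × 100 = 108.8362
Paasche component (current-period weights):
ΣP(1997)Q(1997) = 1×108 + 2×298 + 1×55 + 1×53 + 1×198 = 108 + 596 + 55 + 53 + 198 = 1010
ΣP(1997)Q(1996) = 1×117 + 2×245 + 1×43 + 1×45 + 1×233 = 117 + 490 + 43 + 45 + 233 = 928
P = 1010 / 928 × 100 = 108.8362
Fisher = √(L × P) = √(108.8362 × 108.8362) = 108.8362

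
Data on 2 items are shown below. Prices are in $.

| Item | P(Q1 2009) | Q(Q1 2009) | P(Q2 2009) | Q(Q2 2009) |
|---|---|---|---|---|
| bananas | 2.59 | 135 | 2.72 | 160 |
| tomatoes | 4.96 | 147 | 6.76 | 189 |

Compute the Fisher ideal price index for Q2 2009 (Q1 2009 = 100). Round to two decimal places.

126.43

Laspeyres component (base-period weights):
ΣP(Q2 2009)Q(Q1 2009) = 2.72×135 + 6.76×147 = 367.2 + 993.72 = 1360.92
ΣP(Q1 2009)Q(Q1 2009) = 2.59×135 + 4.96×147 = 349.65 + 729.12 = 1078.77
L = 1360.92 / 1078.77 × 100 = 126.1548
Paasche component (current-period weights):
ΣP(Q2 2009)Q(Q2 2009) = 2.72×160 + 6.76×189 = 435.2 + 1277.64 = 1712.84
ΣP(Q1 2009)Q(Q2 2009) = 2.59×160 + 4.96×189 = 414.4 + 937.44 = 1351.84
P = 1712.84 / 1351.84 × 100 = 126.7043
Fisher = √(L × P) = √(126.1548 × 126.7043) = 126.4293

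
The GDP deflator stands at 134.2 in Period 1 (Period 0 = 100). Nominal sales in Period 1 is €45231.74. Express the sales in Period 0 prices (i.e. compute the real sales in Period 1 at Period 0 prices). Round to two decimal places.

Real = Nominal ÷ (Index/100) = 45231.74 ÷ (134.2/100)
     = 45231.74 ÷ 1.342 = 33704.7243

33704.72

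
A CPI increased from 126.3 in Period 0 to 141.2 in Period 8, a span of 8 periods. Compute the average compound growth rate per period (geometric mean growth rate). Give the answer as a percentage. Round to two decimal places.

1.40%

Growth factor = (141.2/126.3)^(1/8) = (1.117973)^(1/8) = 1.014037
Growth rate = 1.014037 − 1 = 0.014037 = 1.4037%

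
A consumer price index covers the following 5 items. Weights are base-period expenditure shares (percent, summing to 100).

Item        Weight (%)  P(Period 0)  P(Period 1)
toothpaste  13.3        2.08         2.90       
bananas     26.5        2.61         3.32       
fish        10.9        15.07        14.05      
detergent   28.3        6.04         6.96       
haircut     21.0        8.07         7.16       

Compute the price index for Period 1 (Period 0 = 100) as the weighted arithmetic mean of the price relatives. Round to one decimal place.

113.7

toothpaste: 13.3 × (2.90/2.08) = 13.3 × 1.394231 = 18.5433
bananas: 26.5 × (3.32/2.61) = 26.5 × 1.272031 = 33.7088
fish: 10.9 × (14.05/15.07) = 10.9 × 0.932316 = 10.1622
detergent: 28.3 × (6.96/6.04) = 28.3 × 1.152318 = 32.6106
haircut: 21.0 × (7.16/8.07) = 21.0 × 0.887237 = 18.6320
Index = Σ wᵢ·(p₁ᵢ/p₀ᵢ) = 18.5433 + 33.7088 + 10.1622 + 32.6106 + 18.6320 = 113.6569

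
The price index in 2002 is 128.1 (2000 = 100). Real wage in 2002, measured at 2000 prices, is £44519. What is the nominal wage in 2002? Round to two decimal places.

Nominal = Real × (Index/100) = 44519 × (128.1/100)
        = 44519 × 1.281 = 57028.8390

57028.84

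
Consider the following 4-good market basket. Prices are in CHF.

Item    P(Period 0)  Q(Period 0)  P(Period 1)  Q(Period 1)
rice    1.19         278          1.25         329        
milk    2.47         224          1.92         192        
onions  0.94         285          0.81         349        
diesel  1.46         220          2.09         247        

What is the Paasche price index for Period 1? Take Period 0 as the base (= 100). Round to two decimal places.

Paasche price index uses current-period quantities as weights.
ΣP(Period 1)·Q(Period 1) = 1.25×329 + 1.92×192 + 0.81×349 + 2.09×247 = 411.25 + 368.64 + 282.69 + 516.23 = 1578.81
ΣP(Period 0)·Q(Period 1) = 1.19×329 + 2.47×192 + 0.94×349 + 1.46×247 = 391.51 + 474.24 + 328.06 + 360.62 = 1554.43
Index = 1578.81 / 1554.43 × 100 = 101.5684

101.57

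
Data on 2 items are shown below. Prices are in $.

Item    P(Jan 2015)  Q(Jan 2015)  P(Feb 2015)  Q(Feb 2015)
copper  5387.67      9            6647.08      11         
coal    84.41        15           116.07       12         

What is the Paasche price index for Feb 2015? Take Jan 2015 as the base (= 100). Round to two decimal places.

123.61

Paasche price index uses current-period quantities as weights.
ΣP(Feb 2015)·Q(Feb 2015) = 6647.08×11 + 116.07×12 = 73117.88 + 1392.84 = 74510.72
ΣP(Jan 2015)·Q(Feb 2015) = 5387.67×11 + 84.41×12 = 59264.37 + 1012.92 = 60277.29
Index = 74510.72 / 60277.29 × 100 = 123.6133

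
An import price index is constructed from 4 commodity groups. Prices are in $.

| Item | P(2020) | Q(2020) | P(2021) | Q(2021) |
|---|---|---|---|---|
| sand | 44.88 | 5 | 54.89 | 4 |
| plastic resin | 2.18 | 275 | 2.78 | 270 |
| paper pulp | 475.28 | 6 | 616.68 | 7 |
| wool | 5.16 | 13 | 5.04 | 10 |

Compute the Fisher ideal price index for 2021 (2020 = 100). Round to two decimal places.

128.54

Laspeyres component (base-period weights):
ΣP(2021)Q(2020) = 54.89×5 + 2.78×275 + 616.68×6 + 5.04×13 = 274.45 + 764.5 + 3700.08 + 65.52 = 4804.55
ΣP(2020)Q(2020) = 44.88×5 + 2.18×275 + 475.28×6 + 5.16×13 = 224.4 + 599.5 + 2851.68 + 67.08 = 3742.66
L = 4804.55 / 3742.66 × 100 = 128.3726
Paasche component (current-period weights):
ΣP(2021)Q(2021) = 54.89×4 + 2.78×270 + 616.68×7 + 5.04×10 = 219.56 + 750.6 + 4316.76 + 50.4 = 5337.32
ΣP(2020)Q(2021) = 44.88×4 + 2.18×270 + 475.28×7 + 5.16×10 = 179.52 + 588.6 + 3326.96 + 51.6 = 4146.68
P = 5337.32 / 4146.68 × 100 = 128.7131
Fisher = √(L × P) = √(128.3726 × 128.7131) = 128.5427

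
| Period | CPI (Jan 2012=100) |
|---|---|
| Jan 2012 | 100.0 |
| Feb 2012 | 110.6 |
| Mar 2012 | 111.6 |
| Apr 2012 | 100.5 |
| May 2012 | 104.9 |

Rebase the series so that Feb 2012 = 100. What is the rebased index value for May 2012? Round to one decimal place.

Rebased(May 2012) = 104.9 / 110.6 × 100 = 94.8463

94.8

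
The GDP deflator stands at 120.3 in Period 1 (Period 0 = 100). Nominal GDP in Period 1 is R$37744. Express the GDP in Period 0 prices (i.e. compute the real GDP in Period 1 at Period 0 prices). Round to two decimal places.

31374.90

Real = Nominal ÷ (Index/100) = 37744 ÷ (120.3/100)
     = 37744 ÷ 1.203 = 31374.8961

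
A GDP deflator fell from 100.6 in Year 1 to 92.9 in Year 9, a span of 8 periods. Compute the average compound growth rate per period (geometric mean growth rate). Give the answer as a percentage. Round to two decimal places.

-0.99%

Growth factor = (92.9/100.6)^(1/8) = (0.923459)^(1/8) = 0.990096
Growth rate = 0.990096 − 1 = -0.009904 = -0.9904%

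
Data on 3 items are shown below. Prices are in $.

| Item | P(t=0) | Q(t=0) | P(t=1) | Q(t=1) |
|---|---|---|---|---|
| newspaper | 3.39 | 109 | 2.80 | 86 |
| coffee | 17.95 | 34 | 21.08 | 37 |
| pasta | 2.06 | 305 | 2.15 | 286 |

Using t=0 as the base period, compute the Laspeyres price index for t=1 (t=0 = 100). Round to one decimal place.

104.3

Laspeyres price index uses base-period quantities as weights.
ΣP(t=1)·Q(t=0) = 2.80×109 + 21.08×34 + 2.15×305 = 305.2 + 716.72 + 655.75 = 1677.67
ΣP(t=0)·Q(t=0) = 3.39×109 + 17.95×34 + 2.06×305 = 369.51 + 610.3 + 628.3 = 1608.11
Index = 1677.67 / 1608.11 × 100 = 104.3256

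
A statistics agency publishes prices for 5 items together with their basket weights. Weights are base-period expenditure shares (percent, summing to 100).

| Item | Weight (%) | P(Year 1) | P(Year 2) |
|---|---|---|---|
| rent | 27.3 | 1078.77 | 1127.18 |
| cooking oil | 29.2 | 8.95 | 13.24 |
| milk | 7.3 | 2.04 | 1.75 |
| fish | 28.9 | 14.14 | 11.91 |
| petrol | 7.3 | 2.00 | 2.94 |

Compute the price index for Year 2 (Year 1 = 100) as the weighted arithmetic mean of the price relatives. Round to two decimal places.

113.06

rent: 27.3 × (1127.18/1078.77) = 27.3 × 1.044875 = 28.5251
cooking oil: 29.2 × (13.24/8.95) = 29.2 × 1.479330 = 43.1964
milk: 7.3 × (1.75/2.04) = 7.3 × 0.857843 = 6.2623
fish: 28.9 × (11.91/14.14) = 28.9 × 0.842291 = 24.3422
petrol: 7.3 × (2.94/2.00) = 7.3 × 1.470000 = 10.7310
Index = Σ wᵢ·(p₁ᵢ/p₀ᵢ) = 28.5251 + 43.1964 + 6.2623 + 24.3422 + 10.7310 = 113.0570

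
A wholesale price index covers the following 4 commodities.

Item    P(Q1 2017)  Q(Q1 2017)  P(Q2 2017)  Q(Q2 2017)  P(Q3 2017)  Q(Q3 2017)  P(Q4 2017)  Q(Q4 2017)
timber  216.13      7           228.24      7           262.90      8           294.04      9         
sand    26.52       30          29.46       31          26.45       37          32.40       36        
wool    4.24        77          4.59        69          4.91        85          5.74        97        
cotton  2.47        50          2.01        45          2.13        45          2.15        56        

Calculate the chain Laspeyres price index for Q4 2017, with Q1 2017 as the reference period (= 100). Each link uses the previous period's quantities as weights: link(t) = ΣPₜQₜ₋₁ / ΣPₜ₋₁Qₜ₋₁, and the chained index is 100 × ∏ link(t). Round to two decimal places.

Link Q1 2017→Q2 2017:
ΣP(Q2 2017)Q(Q1 2017) = 228.24×7 + 29.46×30 + 4.59×77 + 2.01×50 = 1597.68 + 883.8 + 353.43 + 100.5 = 2935.41
ΣP(Q1 2017)Q(Q1 2017) = 216.13×7 + 26.52×30 + 4.24×77 + 2.47×50 = 1512.91 + 795.6 + 326.48 + 123.5 = 2758.49
link = 2935.41/2758.49 = 1.064137
Link Q2 2017→Q3 2017:
ΣP(Q3 2017)Q(Q2 2017) = 262.90×7 + 26.45×31 + 4.91×69 + 2.13×45 = 1840.3 + 819.95 + 338.79 + 95.85 = 3094.89
ΣP(Q2 2017)Q(Q2 2017) = 228.24×7 + 29.46×31 + 4.59×69 + 2.01×45 = 1597.68 + 913.26 + 316.71 + 90.45 = 2918.1
link = 3094.89/2918.1 = 1.060584
Link Q3 2017→Q4 2017:
ΣP(Q4 2017)Q(Q3 2017) = 294.04×8 + 32.40×37 + 5.74×85 + 2.15×45 = 2352.32 + 1198.8 + 487.9 + 96.75 = 4135.77
ΣP(Q3 2017)Q(Q3 2017) = 262.90×8 + 26.45×37 + 4.91×85 + 2.13×45 = 2103.2 + 978.65 + 417.35 + 95.85 = 3595.05
link = 4135.77/3595.05 = 1.150407
Chained index = 100 × 1.064137 × 1.060584 × 1.150407 = 129.8356

129.84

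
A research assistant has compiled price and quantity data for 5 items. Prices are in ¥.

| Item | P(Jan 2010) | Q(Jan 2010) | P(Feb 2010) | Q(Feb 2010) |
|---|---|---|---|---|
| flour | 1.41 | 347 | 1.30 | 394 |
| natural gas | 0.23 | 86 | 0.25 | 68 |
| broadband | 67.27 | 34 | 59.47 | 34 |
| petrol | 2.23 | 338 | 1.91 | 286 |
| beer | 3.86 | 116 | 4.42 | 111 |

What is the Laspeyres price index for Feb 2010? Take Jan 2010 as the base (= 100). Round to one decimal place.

91.4

Laspeyres price index uses base-period quantities as weights.
ΣP(Feb 2010)·Q(Jan 2010) = 1.30×347 + 0.25×86 + 59.47×34 + 1.91×338 + 4.42×116 = 451.1 + 21.5 + 2021.98 + 645.58 + 512.72 = 3652.88
ΣP(Jan 2010)·Q(Jan 2010) = 1.41×347 + 0.23×86 + 67.27×34 + 2.23×338 + 3.86×116 = 489.27 + 19.78 + 2287.18 + 753.74 + 447.76 = 3997.73
Index = 3652.88 / 3997.73 × 100 = 91.3739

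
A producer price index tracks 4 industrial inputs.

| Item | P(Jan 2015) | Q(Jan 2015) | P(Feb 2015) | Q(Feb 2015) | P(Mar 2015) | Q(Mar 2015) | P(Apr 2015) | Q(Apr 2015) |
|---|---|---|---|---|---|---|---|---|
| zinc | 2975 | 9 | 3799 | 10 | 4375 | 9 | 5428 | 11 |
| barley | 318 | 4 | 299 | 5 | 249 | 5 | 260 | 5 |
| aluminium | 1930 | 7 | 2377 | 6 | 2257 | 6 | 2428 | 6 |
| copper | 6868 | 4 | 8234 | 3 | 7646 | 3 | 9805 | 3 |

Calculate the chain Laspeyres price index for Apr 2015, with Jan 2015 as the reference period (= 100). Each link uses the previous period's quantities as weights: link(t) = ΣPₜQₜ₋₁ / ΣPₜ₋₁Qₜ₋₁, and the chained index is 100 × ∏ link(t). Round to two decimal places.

Link Jan 2015→Feb 2015:
ΣP(Feb 2015)Q(Jan 2015) = 3799×9 + 299×4 + 2377×7 + 8234×4 = 34191 + 1196 + 16639 + 32936 = 84962
ΣP(Jan 2015)Q(Jan 2015) = 2975×9 + 318×4 + 1930×7 + 6868×4 = 26775 + 1272 + 13510 + 27472 = 69029
link = 84962/69029 = 1.230816
Link Feb 2015→Mar 2015:
ΣP(Mar 2015)Q(Feb 2015) = 4375×10 + 249×5 + 2257×6 + 7646×3 = 43750 + 1245 + 13542 + 22938 = 81475
ΣP(Feb 2015)Q(Feb 2015) = 3799×10 + 299×5 + 2377×6 + 8234×3 = 37990 + 1495 + 14262 + 24702 = 78449
link = 81475/78449 = 1.038573
Link Mar 2015→Apr 2015:
ΣP(Apr 2015)Q(Mar 2015) = 5428×9 + 260×5 + 2428×6 + 9805×3 = 48852 + 1300 + 14568 + 29415 = 94135
ΣP(Mar 2015)Q(Mar 2015) = 4375×9 + 249×5 + 2257×6 + 7646×3 = 39375 + 1245 + 13542 + 22938 = 77100
link = 94135/77100 = 1.220947
Chained index = 100 × 1.230816 × 1.038573 × 1.220947 = 156.0727

156.07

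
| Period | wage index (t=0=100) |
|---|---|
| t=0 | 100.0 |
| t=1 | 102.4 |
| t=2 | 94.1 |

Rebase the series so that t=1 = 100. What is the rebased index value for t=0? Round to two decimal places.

Rebased(t=0) = 100.0 / 102.4 × 100 = 97.6562

97.66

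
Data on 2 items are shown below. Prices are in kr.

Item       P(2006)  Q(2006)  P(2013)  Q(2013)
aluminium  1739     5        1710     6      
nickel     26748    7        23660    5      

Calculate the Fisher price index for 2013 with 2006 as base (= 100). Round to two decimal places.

89.03

Laspeyres component (base-period weights):
ΣP(2013)Q(2006) = 1710×5 + 23660×7 = 8550 + 165620 = 174170
ΣP(2006)Q(2006) = 1739×5 + 26748×7 = 8695 + 187236 = 195931
L = 174170 / 195931 × 100 = 88.8935
Paasche component (current-period weights):
ΣP(2013)Q(2013) = 1710×6 + 23660×5 = 10260 + 118300 = 128560
ΣP(2006)Q(2013) = 1739×6 + 26748×5 = 10434 + 133740 = 144174
P = 128560 / 144174 × 100 = 89.1700
Fisher = √(L × P) = √(88.8935 × 89.1700) = 89.0317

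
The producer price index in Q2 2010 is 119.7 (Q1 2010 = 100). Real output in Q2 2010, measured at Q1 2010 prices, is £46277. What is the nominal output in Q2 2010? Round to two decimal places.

55393.57

Nominal = Real × (Index/100) = 46277 × (119.7/100)
        = 46277 × 1.197 = 55393.5690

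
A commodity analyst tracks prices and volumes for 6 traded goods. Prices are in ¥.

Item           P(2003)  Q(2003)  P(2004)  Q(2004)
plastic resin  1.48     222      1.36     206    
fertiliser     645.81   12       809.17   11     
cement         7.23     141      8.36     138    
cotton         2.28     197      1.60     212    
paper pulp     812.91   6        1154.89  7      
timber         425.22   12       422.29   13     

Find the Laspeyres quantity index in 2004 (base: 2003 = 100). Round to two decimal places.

102.98

Laspeyres quantity index uses base-period prices as weights.
ΣP(2003)·Q(2004) = 1.48×206 + 645.81×11 + 7.23×138 + 2.28×212 + 812.91×7 + 425.22×13 = 304.88 + 7103.91 + 997.74 + 483.36 + 5690.37 + 5527.86 = 20108.12
ΣP(2003)·Q(2003) = 1.48×222 + 645.81×12 + 7.23×141 + 2.28×197 + 812.91×6 + 425.22×12 = 328.56 + 7749.72 + 1019.43 + 449.16 + 4877.46 + 5102.64 = 19526.97
Index = 20108.12 / 19526.97 × 100 = 102.9761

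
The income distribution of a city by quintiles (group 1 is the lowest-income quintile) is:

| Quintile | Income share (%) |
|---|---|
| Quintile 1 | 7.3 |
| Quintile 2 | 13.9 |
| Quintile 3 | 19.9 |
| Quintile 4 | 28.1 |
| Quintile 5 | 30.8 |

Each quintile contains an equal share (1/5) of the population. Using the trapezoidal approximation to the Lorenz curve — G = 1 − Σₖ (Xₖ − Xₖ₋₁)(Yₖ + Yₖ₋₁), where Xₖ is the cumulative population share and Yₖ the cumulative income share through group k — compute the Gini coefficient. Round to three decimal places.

Cumulative income shares Yₖ: 0.0730, 0.2120, 0.4110, 0.6920, 1.0000
Σ (Xₖ−Xₖ₋₁)(Yₖ+Yₖ₋₁) = (1/5)(0.0730+0.0000) + (1/5)(0.2120+0.0730) + (1/5)(0.4110+0.2120) + (1/5)(0.6920+0.4110) + (1/5)(1.0000+0.6920)
  = 0.0146 + 0.0570 + 0.1246 + 0.2206 + 0.3384 = 0.7552
G = 1 − 0.7552 = 0.2448

0.245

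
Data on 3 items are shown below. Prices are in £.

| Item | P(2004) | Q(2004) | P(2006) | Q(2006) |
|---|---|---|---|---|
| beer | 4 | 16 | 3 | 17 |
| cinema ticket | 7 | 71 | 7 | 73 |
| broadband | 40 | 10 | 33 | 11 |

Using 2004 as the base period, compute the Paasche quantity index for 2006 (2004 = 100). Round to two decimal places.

Paasche quantity index uses current-period prices as weights.
ΣP(2006)·Q(2006) = 3×17 + 7×73 + 33×11 = 51 + 511 + 363 = 925
ΣP(2006)·Q(2004) = 3×16 + 7×71 + 33×10 = 48 + 497 + 330 = 875
Index = 925 / 875 × 100 = 105.7143

105.71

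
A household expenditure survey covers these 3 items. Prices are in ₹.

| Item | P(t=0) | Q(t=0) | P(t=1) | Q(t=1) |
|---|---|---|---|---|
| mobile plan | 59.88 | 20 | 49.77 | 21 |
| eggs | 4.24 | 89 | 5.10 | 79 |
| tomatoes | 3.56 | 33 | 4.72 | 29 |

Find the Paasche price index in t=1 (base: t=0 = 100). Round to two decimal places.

Paasche price index uses current-period quantities as weights.
ΣP(t=1)·Q(t=1) = 49.77×21 + 5.10×79 + 4.72×29 = 1045.17 + 402.9 + 136.88 = 1584.95
ΣP(t=0)·Q(t=1) = 59.88×21 + 4.24×79 + 3.56×29 = 1257.48 + 334.96 + 103.24 = 1695.68
Index = 1584.95 / 1695.68 × 100 = 93.4699

93.47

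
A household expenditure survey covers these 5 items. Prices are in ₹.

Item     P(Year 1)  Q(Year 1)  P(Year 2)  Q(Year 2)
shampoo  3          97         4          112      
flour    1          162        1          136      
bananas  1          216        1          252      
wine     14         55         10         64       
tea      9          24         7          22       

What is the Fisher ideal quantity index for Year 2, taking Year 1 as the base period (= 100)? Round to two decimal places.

Laspeyres component (base-period weights):
ΣP(Year 1)Q(Year 2) = 3×112 + 1×136 + 1×252 + 14×64 + 9×22 = 336 + 136 + 252 + 896 + 198 = 1818
ΣP(Year 1)Q(Year 1) = 3×97 + 1×162 + 1×216 + 14×55 + 9×24 = 291 + 162 + 216 + 770 + 216 = 1655
L = 1818 / 1655 × 100 = 109.8489
Paasche component (current-period weights):
ΣP(Year 2)Q(Year 2) = 4×112 + 1×136 + 1×252 + 10×64 + 7×22 = 448 + 136 + 252 + 640 + 154 = 1630
ΣP(Year 2)Q(Year 1) = 4×97 + 1×162 + 1×216 + 10×55 + 7×24 = 388 + 162 + 216 + 550 + 168 = 1484
P = 1630 / 1484 × 100 = 109.8383
Fisher = √(L × P) = √(109.8489 × 109.8383) = 109.8436

109.84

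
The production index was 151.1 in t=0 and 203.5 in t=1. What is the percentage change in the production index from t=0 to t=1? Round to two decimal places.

34.68%

Change = (203.5 − 151.1) / 151.1 × 100
       = 52.4 / 151.1 × 100 = 34.6790%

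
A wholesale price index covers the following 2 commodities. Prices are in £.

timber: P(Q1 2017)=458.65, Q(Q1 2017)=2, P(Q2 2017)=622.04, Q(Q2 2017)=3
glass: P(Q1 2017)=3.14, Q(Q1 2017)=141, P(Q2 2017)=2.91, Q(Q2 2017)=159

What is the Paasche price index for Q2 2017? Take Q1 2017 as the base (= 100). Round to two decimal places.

124.19

Paasche price index uses current-period quantities as weights.
ΣP(Q2 2017)·Q(Q2 2017) = 622.04×3 + 2.91×159 = 1866.12 + 462.69 = 2328.81
ΣP(Q1 2017)·Q(Q2 2017) = 458.65×3 + 3.14×159 = 1375.95 + 499.26 = 1875.21
Index = 2328.81 / 1875.21 × 100 = 124.1893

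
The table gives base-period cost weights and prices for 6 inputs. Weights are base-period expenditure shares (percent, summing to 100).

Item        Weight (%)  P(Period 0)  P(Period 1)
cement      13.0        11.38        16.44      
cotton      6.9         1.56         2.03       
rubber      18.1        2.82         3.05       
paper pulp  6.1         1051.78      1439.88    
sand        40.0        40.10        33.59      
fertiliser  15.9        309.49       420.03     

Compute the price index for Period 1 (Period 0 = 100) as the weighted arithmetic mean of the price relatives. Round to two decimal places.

cement: 13.0 × (16.44/11.38) = 13.0 × 1.444640 = 18.7803
cotton: 6.9 × (2.03/1.56) = 6.9 × 1.301282 = 8.9788
rubber: 18.1 × (3.05/2.82) = 18.1 × 1.081560 = 19.5762
paper pulp: 6.1 × (1439.88/1051.78) = 6.1 × 1.368994 = 8.3509
sand: 40.0 × (33.59/40.10) = 40.0 × 0.837656 = 33.5062
fertiliser: 15.9 × (420.03/309.49) = 15.9 × 1.357168 = 21.5790
Index = Σ wᵢ·(p₁ᵢ/p₀ᵢ) = 18.7803 + 8.9788 + 19.5762 + 8.3509 + 33.5062 + 21.5790 = 110.7715

110.77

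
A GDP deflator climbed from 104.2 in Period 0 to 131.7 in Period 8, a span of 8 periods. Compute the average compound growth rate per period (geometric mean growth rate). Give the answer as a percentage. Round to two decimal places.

2.97%

Growth factor = (131.7/104.2)^(1/8) = (1.263916)^(1/8) = 1.029710
Growth rate = 1.029710 − 1 = 0.029710 = 2.9710%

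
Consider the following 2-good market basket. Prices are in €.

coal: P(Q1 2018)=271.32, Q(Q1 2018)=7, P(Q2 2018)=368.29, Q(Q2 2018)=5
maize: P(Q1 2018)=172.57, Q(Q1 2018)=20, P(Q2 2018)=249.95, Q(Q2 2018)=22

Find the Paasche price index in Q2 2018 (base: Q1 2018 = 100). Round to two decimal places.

Paasche price index uses current-period quantities as weights.
ΣP(Q2 2018)·Q(Q2 2018) = 368.29×5 + 249.95×22 = 1841.45 + 5498.9 = 7340.35
ΣP(Q1 2018)·Q(Q2 2018) = 271.32×5 + 172.57×22 = 1356.6 + 3796.54 = 5153.14
Index = 7340.35 / 5153.14 × 100 = 142.4442

142.44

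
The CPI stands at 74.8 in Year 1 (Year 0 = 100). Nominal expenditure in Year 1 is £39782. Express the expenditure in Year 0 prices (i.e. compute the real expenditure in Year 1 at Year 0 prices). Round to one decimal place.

Real = Nominal ÷ (Index/100) = 39782 ÷ (74.8/100)
     = 39782 ÷ 0.748 = 53184.4920

53184.5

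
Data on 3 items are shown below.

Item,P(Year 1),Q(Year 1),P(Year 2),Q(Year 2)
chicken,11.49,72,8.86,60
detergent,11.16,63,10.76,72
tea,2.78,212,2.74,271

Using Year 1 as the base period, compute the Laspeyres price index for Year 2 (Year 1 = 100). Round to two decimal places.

89.48

Laspeyres price index uses base-period quantities as weights.
ΣP(Year 2)·Q(Year 1) = 8.86×72 + 10.76×63 + 2.74×212 = 637.92 + 677.88 + 580.88 = 1896.68
ΣP(Year 1)·Q(Year 1) = 11.49×72 + 11.16×63 + 2.78×212 = 827.28 + 703.08 + 589.36 = 2119.72
Index = 1896.68 / 2119.72 × 100 = 89.4779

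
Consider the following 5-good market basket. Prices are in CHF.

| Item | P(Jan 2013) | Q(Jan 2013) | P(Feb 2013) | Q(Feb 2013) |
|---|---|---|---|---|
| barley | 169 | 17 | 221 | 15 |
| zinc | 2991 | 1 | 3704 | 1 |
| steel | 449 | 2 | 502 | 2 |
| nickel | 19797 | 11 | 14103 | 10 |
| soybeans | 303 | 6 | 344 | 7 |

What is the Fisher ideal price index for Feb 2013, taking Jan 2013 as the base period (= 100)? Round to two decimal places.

Laspeyres component (base-period weights):
ΣP(Feb 2013)Q(Jan 2013) = 221×17 + 3704×1 + 502×2 + 14103×11 + 344×6 = 3757 + 3704 + 1004 + 155133 + 2064 = 165662
ΣP(Jan 2013)Q(Jan 2013) = 169×17 + 2991×1 + 449×2 + 19797×11 + 303×6 = 2873 + 2991 + 898 + 217767 + 1818 = 226347
L = 165662 / 226347 × 100 = 73.1894
Paasche component (current-period weights):
ΣP(Feb 2013)Q(Feb 2013) = 221×15 + 3704×1 + 502×2 + 14103×10 + 344×7 = 3315 + 3704 + 1004 + 141030 + 2408 = 151461
ΣP(Jan 2013)Q(Feb 2013) = 169×15 + 2991×1 + 449×2 + 19797×10 + 303×7 = 2535 + 2991 + 898 + 197970 + 2121 = 206515
P = 151461 / 206515 × 100 = 73.3414
Fisher = √(L × P) = √(73.1894 × 73.3414) = 73.2654

73.27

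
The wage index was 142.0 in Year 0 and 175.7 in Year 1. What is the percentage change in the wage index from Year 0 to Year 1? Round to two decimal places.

23.73%

Change = (175.7 − 142.0) / 142.0 × 100
       = 33.7 / 142.0 × 100 = 23.7324%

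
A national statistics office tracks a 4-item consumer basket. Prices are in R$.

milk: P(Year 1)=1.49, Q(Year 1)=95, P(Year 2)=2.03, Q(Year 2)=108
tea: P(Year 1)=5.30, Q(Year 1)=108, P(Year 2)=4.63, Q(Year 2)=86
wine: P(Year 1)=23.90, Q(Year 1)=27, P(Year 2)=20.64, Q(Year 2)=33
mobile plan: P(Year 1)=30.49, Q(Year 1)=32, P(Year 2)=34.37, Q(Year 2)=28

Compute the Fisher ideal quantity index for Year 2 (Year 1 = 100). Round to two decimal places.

96.48

Laspeyres component (base-period weights):
ΣP(Year 1)Q(Year 2) = 1.49×108 + 5.30×86 + 23.90×33 + 30.49×28 = 160.92 + 455.8 + 788.7 + 853.72 = 2259.14
ΣP(Year 1)Q(Year 1) = 1.49×95 + 5.30×108 + 23.90×27 + 30.49×32 = 141.55 + 572.4 + 645.3 + 975.68 = 2334.93
L = 2259.14 / 2334.93 × 100 = 96.7541
Paasche component (current-period weights):
ΣP(Year 2)Q(Year 2) = 2.03×108 + 4.63×86 + 20.64×33 + 34.37×28 = 219.24 + 398.18 + 681.12 + 962.36 = 2260.9
ΣP(Year 2)Q(Year 1) = 2.03×95 + 4.63×108 + 20.64×27 + 34.37×32 = 192.85 + 500.04 + 557.28 + 1099.84 = 2350.01
P = 2260.9 / 2350.01 × 100 = 96.2081
Fisher = √(L × P) = √(96.7541 × 96.2081) = 96.4807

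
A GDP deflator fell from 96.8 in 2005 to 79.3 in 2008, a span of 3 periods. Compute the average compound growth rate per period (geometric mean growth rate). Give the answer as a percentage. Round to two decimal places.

Growth factor = (79.3/96.8)^(1/3) = (0.819215)^(1/3) = 0.935691
Growth rate = 0.935691 − 1 = -0.064309 = -6.4309%

-6.43%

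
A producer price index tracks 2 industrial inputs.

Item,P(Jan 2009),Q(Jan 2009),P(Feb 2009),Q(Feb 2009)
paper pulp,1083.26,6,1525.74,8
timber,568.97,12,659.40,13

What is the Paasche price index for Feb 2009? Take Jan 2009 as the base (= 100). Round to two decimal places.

129.36

Paasche price index uses current-period quantities as weights.
ΣP(Feb 2009)·Q(Feb 2009) = 1525.74×8 + 659.40×13 = 12205.92 + 8572.2 = 20778.12
ΣP(Jan 2009)·Q(Feb 2009) = 1083.26×8 + 568.97×13 = 8666.08 + 7396.61 = 16062.69
Index = 20778.12 / 16062.69 × 100 = 129.3564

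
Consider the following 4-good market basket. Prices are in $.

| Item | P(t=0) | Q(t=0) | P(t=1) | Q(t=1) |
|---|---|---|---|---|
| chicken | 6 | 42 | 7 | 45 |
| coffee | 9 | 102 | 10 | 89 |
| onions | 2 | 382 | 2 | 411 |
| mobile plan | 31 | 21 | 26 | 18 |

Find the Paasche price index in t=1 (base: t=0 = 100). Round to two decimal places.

101.80

Paasche price index uses current-period quantities as weights.
ΣP(t=1)·Q(t=1) = 7×45 + 10×89 + 2×411 + 26×18 = 315 + 890 + 822 + 468 = 2495
ΣP(t=0)·Q(t=1) = 6×45 + 9×89 + 2×411 + 31×18 = 270 + 801 + 822 + 558 = 2451
Index = 2495 / 2451 × 100 = 101.7952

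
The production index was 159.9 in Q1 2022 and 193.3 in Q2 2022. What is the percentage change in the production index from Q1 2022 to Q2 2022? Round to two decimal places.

Change = (193.3 − 159.9) / 159.9 × 100
       = 33.4 / 159.9 × 100 = 20.8881%

20.89%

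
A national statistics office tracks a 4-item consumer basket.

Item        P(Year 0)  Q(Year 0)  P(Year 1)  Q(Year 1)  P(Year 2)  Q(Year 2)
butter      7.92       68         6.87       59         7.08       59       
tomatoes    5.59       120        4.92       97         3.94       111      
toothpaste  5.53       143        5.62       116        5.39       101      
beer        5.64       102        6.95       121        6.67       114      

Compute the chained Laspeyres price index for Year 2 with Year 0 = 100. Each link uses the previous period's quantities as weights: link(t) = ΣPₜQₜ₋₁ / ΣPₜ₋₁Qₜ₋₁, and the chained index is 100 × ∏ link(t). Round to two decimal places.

93.78

Link Year 0→Year 1:
ΣP(Year 1)Q(Year 0) = 6.87×68 + 4.92×120 + 5.62×143 + 6.95×102 = 467.16 + 590.4 + 803.66 + 708.9 = 2570.12
ΣP(Year 0)Q(Year 0) = 7.92×68 + 5.59×120 + 5.53×143 + 5.64×102 = 538.56 + 670.8 + 790.79 + 575.28 = 2575.43
link = 2570.12/2575.43 = 0.997938
Link Year 1→Year 2:
ΣP(Year 2)Q(Year 1) = 7.08×59 + 3.94×97 + 5.39×116 + 6.67×121 = 417.72 + 382.18 + 625.24 + 807.07 = 2232.21
ΣP(Year 1)Q(Year 1) = 6.87×59 + 4.92×97 + 5.62×116 + 6.95×121 = 405.33 + 477.24 + 651.92 + 840.95 = 2375.44
link = 2232.21/2375.44 = 0.939704
Chained index = 100 × 0.997938 × 0.939704 = 93.7766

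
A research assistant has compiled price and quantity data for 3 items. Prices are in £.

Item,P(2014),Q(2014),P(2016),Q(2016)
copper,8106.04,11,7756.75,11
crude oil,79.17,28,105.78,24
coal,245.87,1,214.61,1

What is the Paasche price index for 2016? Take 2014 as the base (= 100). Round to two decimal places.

96.46

Paasche price index uses current-period quantities as weights.
ΣP(2016)·Q(2016) = 7756.75×11 + 105.78×24 + 214.61×1 = 85324.25 + 2538.72 + 214.61 = 88077.58
ΣP(2014)·Q(2016) = 8106.04×11 + 79.17×24 + 245.87×1 = 89166.44 + 1900.08 + 245.87 = 91312.39
Index = 88077.58 / 91312.39 × 100 = 96.4574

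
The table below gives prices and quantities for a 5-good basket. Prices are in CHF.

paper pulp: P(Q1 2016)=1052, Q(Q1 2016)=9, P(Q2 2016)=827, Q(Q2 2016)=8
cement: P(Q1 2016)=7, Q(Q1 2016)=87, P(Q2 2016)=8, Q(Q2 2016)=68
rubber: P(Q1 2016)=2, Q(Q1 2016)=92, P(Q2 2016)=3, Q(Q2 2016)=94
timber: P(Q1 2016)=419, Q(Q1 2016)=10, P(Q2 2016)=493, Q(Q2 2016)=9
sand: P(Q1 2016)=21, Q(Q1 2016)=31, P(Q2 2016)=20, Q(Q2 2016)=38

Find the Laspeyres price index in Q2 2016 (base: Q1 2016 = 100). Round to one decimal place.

Laspeyres price index uses base-period quantities as weights.
ΣP(Q2 2016)·Q(Q1 2016) = 827×9 + 8×87 + 3×92 + 493×10 + 20×31 = 7443 + 696 + 276 + 4930 + 620 = 13965
ΣP(Q1 2016)·Q(Q1 2016) = 1052×9 + 7×87 + 2×92 + 419×10 + 21×31 = 9468 + 609 + 184 + 4190 + 651 = 15102
Index = 13965 / 15102 × 100 = 92.4712

92.5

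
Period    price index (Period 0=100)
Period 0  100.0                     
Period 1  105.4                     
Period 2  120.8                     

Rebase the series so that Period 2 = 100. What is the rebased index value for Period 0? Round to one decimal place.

82.8

Rebased(Period 0) = 100.0 / 120.8 × 100 = 82.7815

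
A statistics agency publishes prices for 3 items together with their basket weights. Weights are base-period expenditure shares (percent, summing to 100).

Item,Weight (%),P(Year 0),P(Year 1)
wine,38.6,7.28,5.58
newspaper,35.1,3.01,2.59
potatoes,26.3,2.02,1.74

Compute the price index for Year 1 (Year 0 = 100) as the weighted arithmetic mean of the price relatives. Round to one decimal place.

wine: 38.6 × (5.58/7.28) = 38.6 × 0.766484 = 29.5863
newspaper: 35.1 × (2.59/3.01) = 35.1 × 0.860465 = 30.2023
potatoes: 26.3 × (1.74/2.02) = 26.3 × 0.861386 = 22.6545
Index = Σ wᵢ·(p₁ᵢ/p₀ᵢ) = 29.5863 + 30.2023 + 22.6545 = 82.4430

82.4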